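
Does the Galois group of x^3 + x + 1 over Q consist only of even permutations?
The polynomial is irreducible of degree 3 over Q. Its discriminant is -31, which is not a perfect square. A Galois group lies in the alternating group exactly when the discriminant is a square in Q, so the Galois group (S_3) is not contained in A_3.

No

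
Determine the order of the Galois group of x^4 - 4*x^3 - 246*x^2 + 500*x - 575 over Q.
8

The degree of the splitting field over Q equals the order of the Galois group, so first determine the group. The polynomial is an irreducible quartic over Q and its discriminant is -21767823360000, which is not a perfect square, so the Galois group is not contained in A_4. The resolvent cubic y^3 + 246*y^2 + 300*y + 325000 has exactly one rational root, so the Galois group is C_4 or D_4. The quartic remains irreducible over Q(sqrt(disc)), so the group is D_4. The Galois group D_4 (4T3) has order 8, so the splitting field has degree 8 over Q.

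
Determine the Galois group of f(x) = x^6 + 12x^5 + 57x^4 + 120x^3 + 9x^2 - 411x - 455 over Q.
6T9: S_3 x S_3

The polynomial f is an irreducible sextic over Q, so G = Gal(f/Q) is one of the 16 transitive subgroups 6T1, ..., 6T16 of S_6. The discriminant of f is 1656708629428629, which is not a perfect square, so G is not contained in A_6. The transitive groups of degree 6 not contained in A_6 are: C_6 (6T1, order 6), S_3 (6T2, order 6), D_6 (6T3, order 12), C_3 x S_3 (6T5, order 18), A_4 x C_2 (6T6, order 24), S_4 (6T8, order 24), S_3 x S_3 (6T9, order 36), S_4 x C_2 (6T11, order 48), (S_3 x S_3) : C_2 (6T13, order 72), PGL(2,5) (6T14, order 120), S_6 (6T16, order 720). By Dedekind's theorem, for a prime p not dividing disc(f) the degrees of the irreducible factors of f mod p form the cycle type of an element of G. Factoring f modulo the 16 such primes p <= 67 (skipping 3, 7, 29, which divide the discriminant), each new pattern first appears at: mod 2: f = (x^6 + x^4 + x^2 + x + 1), pattern 6; mod 5: f = (x)(x + 2)(x^2 + x + 1)(x^2 + 4x + 2), pattern 2+2+1+1; mod 13: f = (x)(x + 8)(x + 11)(x^3 + 6x^2 + 11x + 7), pattern 3+1+1+1; mod 19: f = (x^2 + x + 12)(x^2 + 4x + 2)(x^2 + 7x + 4), pattern 2+2+2; mod 67: f = (x^3 + 6x^2 + 22x + 50)(x^3 + 6x^2 + 66x + 11), pattern 3+3. No other pattern occurs in this range, so the set of observed cycle types is {6, 2+2+1+1, 3+1+1+1, 2+2+2, 3+3}. The candidates containing elements of all these cycle types are S_3 x S_3 (6T9) of order 36, (S_3 x S_3) : C_2 (6T13) of order 72, S_6 (6T16) of order 720; the others are excluded. The observed types are precisely the cycle types that occur in S_3 x S_3 (6T9) (apart from the identity). Each of the other remaining candidates has further cycle types, and by the Chebotarev density theorem the matching factorization patterns would occur for a proportion of primes equal to their share of the group: (S_3 x S_3) : C_2 (6T13) additionally contains elements of type 4+2, 3+2+1, 2+1+1+1+1 (36 of its 72 elements, about 50% of primes); S_6 (6T16) additionally contains elements of type 5+1, 4+2, 4+1+1, 3+2+1, 2+1+1+1+1 (459 of its 720 elements, about 64% of primes). None of the 16 primes tested shows any such pattern (for each of these groups the chance of that is below 10^-4), which rules them out. Hence G = S_3 x S_3 (6T9), of order 36.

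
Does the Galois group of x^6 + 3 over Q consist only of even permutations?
No

The polynomial is irreducible of degree 6 over Q. Its discriminant is -11337408, which is not a perfect square. A Galois group lies in the alternating group exactly when the discriminant is a square in Q, so the Galois group (S_3) is not contained in A_6.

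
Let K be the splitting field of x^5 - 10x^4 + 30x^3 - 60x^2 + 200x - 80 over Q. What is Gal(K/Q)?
D_5 (order 10)

The polynomial f is an irreducible quintic over Q, so G = Gal(f/Q) is a transitive subgroup of S_5: one of C_5 (5T1, order 5), D_5 (5T2, order 10), F_20 (5T3, order 20), A_5 (5T4, order 60) or S_5 (5T5, order 120). The discriminant of f is 1327104000000 = 1152000^2, a perfect square, so G is contained in A_5. The transitive groups of degree 5 contained in A_5 are: C_5 (5T1, order 5), D_5 (5T2, order 10), A_5 (5T4, order 60). By Dedekind's theorem, for a prime p not dividing disc(f) the degrees of the irreducible factors of f mod p form the cycle type of an element of G. Factoring f modulo the 23 such primes p <= 101 (skipping 2, 3, 5, which divide the discriminant), each new pattern first appears at: mod 7: f = (x^5 + 4x^4 + 2x^3 + 3x^2 + 4x + 4), pattern 5; mod 17: f = (x + 4)(x^2 + 6x + 16)(x^2 + 14x + 3), pattern 2+2+1. No other pattern occurs in this range, so the set of observed cycle types is {5, 2+2+1}. The candidates containing elements of all these cycle types are D_5 (5T2) of order 10, A_5 (5T4) of order 60; the others are excluded. The observed types are precisely the cycle types that occur in D_5 (5T2) (apart from the identity). Each of the other remaining candidates has further cycle types, and by the Chebotarev density theorem the matching factorization patterns would occur for a proportion of primes equal to their share of the group: A_5 (5T4) additionally contains elements of type 3+1+1 (20 of its 60 elements, about 33% of primes). None of the 23 primes tested shows any such pattern (for each of these groups the chance of that is below 10^-4), which rules them out. Hence G = D_5 (5T2), of order 10.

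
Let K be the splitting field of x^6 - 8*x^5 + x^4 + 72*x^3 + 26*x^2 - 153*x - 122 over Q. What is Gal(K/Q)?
PSL(2,5), A_5 acting on 6 points

The polynomial f is an irreducible sextic over Q, so G = Gal(f/Q) is one of the 16 transitive subgroups 6T1, ..., 6T16 of S_6. The discriminant of f is 30991489 = 5567^2, a perfect square, so G is contained in A_6. The transitive groups of degree 6 contained in A_6 are: A_4 (6T4, order 12), S_4 (6T7, order 24), (C_3 x C_3) : C_4 (6T10, order 36), PSL(2,5) (6T12, order 60), A_6 (6T15, order 360). By Dedekind's theorem, for a prime p not dividing disc(f) the degrees of the irreducible factors of f mod p form the cycle type of an element of G. Factoring f modulo the 21 such primes p <= 79 (skipping 19, which divides the discriminant), each new pattern first appears at: mod 2: f = (x)(x^5 + x^3 + 1), pattern 5+1; mod 7: f = (x^3 + x^2 + 6x + 5)(x^3 + 5x^2 + 4x + 5), pattern 3+3; mod 61: f = (x)(x + 60)(x^2 + 25x + 56)(x^2 + 29x + 6), pattern 2+2+1+1. No other pattern occurs in this range, so the set of observed cycle types is {5+1, 3+3, 2+2+1+1}. The candidates containing elements of all these cycle types are PSL(2,5) (6T12) of order 60, A_6 (6T15) of order 360; the others are excluded. The observed types are precisely the cycle types that occur in PSL(2,5) (6T12) (apart from the identity). Each of the other remaining candidates has further cycle types, and by the Chebotarev density theorem the matching factorization patterns would occur for a proportion of primes equal to their share of the group: A_6 (6T15) additionally contains elements of type 4+2, 3+1+1+1 (130 of its 360 elements, about 36% of primes). None of the 21 primes tested shows any such pattern (for each of these groups the chance of that is below 10^-4), which rules them out. Hence G = PSL(2,5) (6T12), of order 60.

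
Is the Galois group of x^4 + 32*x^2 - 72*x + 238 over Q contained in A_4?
The polynomial is irreducible of degree 4 over Q. Its discriminant is 4299982848, which is not a perfect square. A Galois group lies in the alternating group exactly when the discriminant is a square in Q, so the Galois group (C_4) is not contained in A_4.

No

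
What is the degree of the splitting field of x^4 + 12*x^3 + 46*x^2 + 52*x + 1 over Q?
The degree of the splitting field over Q equals the order of the Galois group, so first determine the group. The polynomial is an irreducible quartic over Q and its discriminant is -1159168, which is not a perfect square, so the Galois group is not contained in A_4. The resolvent cubic y^3 - 46*y^2 + 620*y - 2664 is irreducible over Q. An irreducible resolvent with non-square discriminant gives S_4. The Galois group S_4 (4T5) has order 24, so the splitting field has degree 24 over Q.

24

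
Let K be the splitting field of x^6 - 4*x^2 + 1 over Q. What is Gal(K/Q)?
The polynomial f is an irreducible sextic over Q, so G = Gal(f/Q) is one of the 16 transitive subgroups 6T1, ..., 6T16 of S_6. The discriminant of f is -3356224, which is not a perfect square, so G is not contained in A_6. The transitive groups of degree 6 not contained in A_6 are: C_6 (6T1, order 6), S_3 (6T2, order 6), D_6 (6T3, order 12), C_3 x S_3 (6T5, order 18), A_4 x C_2 (6T6, order 24), S_4 (6T8, order 24), S_3 x S_3 (6T9, order 36), S_4 x C_2 (6T11, order 48), (S_3 x S_3) : C_2 (6T13, order 72), PGL(2,5) (6T14, order 120), S_6 (6T16, order 720). By Dedekind's theorem, for a prime p not dividing disc(f) the degrees of the irreducible factors of f mod p form the cycle type of an element of G. Factoring f modulo the 67 such primes p <= 347 (skipping 2, 229, which divide the discriminant), each new pattern first appears at: mod 3: f = (x^6 + 2x^2 + 1), pattern 6; mod 5: f = (x^3 + 2x^2 + 2x + 2)(x^3 + 3x^2 + 2x + 3), pattern 3+3; mod 7: f = (x + 2)(x + 5)(x^4 + 4x^2 + 5), pattern 4+1+1; mod 13: f = (x^2 + 5)(x^4 + 8x^2 + 8), pattern 4+2; mod 23: f = (x^2 + 12)(x^2 + 5x + 18)(x^2 + 18x + 18), pattern 2+2+2; mod 29: f = (x + 10)(x + 19)(x^2 + x + 7)(x^2 + 28x + 7), pattern 2+2+1+1; mod 193: f = (x + 6)(x + 44)(x + 94)(x + 99)(x + 149)(x + 187), pattern 1+1+1+1+1+1; mod 347: f = (x + 3)(x + 151)(x + 196)(x + 344)(x^2 + 255), pattern 2+1+1+1+1. No other pattern occurs in this range, so the set of observed cycle types is {6, 3+3, 4+1+1, 4+2, 2+2+2, 2+2+1+1, 1+1+1+1+1+1, 2+1+1+1+1}. The candidates containing elements of all these cycle types are S_4 x C_2 (6T11) of order 48, S_6 (6T16) of order 720; the others are excluded. The observed types are precisely the cycle types that occur in S_4 x C_2 (6T11). Each of the other remaining candidates has further cycle types, and by the Chebotarev density theorem the matching factorization patterns would occur for a proportion of primes equal to their share of the group: S_6 (6T16) additionally contains elements of type 5+1, 3+2+1, 3+1+1+1 (304 of its 720 elements, about 42% of primes). None of the 67 primes tested shows any such pattern (for each of these groups the chance of that is below 10^-4), which rules them out. Hence G = S_4 x C_2 (6T11), of order 48.

S_4 x C_2 (also written S4xC2)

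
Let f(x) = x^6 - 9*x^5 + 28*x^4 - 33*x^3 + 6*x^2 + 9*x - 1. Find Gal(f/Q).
S_3, S_3 acting on 6 points

The polynomial f is an irreducible sextic over Q, so G = Gal(f/Q) is one of the 16 transitive subgroups 6T1, ..., 6T16 of S_6. The discriminant of f is 810448, which is not a perfect square, so G is not contained in A_6. The transitive groups of degree 6 not contained in A_6 are: C_6 (6T1, order 6), S_3 (6T2, order 6), D_6 (6T3, order 12), C_3 x S_3 (6T5, order 18), A_4 x C_2 (6T6, order 24), S_4 (6T8, order 24), S_3 x S_3 (6T9, order 36), S_4 x C_2 (6T11, order 48), (S_3 x S_3) : C_2 (6T13, order 72), PGL(2,5) (6T14, order 120), S_6 (6T16, order 720). By Dedekind's theorem, for a prime p not dividing disc(f) the degrees of the irreducible factors of f mod p form the cycle type of an element of G. Factoring f modulo the 23 such primes p <= 97 (skipping 2, 37, which divide the discriminant), each new pattern first appears at: mod 3: f = (x^3 + x^2 + x + 2)(x^3 + 2x^2 + x + 1), pattern 3+3; mod 5: f = (x^2 + x + 1)(x^2 + 2x + 3)(x^2 + 3x + 3), pattern 2+2+2; mod 67: f = (x + 1)(x + 17)(x + 29)(x + 35)(x + 47)(x + 63), pattern 1+1+1+1+1+1. No other pattern occurs in this range, so the set of observed cycle types is {3+3, 2+2+2, 1+1+1+1+1+1}. The candidates containing elements of all these cycle types are C_6 (6T1) of order 6, S_3 (6T2) of order 6, D_6 (6T3) of order 12, C_3 x S_3 (6T5) of order 18, A_4 x C_2 (6T6) of order 24, S_4 (6T8) of order 24, S_3 x S_3 (6T9) of order 36, S_4 x C_2 (6T11) of order 48, (S_3 x S_3) : C_2 (6T13) of order 72, PGL(2,5) (6T14) of order 120, S_6 (6T16) of order 720; the others are excluded. The observed types are precisely the cycle types that occur in S_3 (6T2). Each of the other remaining candidates has further cycle types, and by the Chebotarev density theorem the matching factorization patterns would occur for a proportion of primes equal to their share of the group: C_6 (6T1) additionally contains elements of type 6 (2 of its 6 elements, about 33% of primes); D_6 (6T3) additionally contains elements of type 6, 2+2+1+1 (5 of its 12 elements, about 42% of primes); C_3 x S_3 (6T5) additionally contains elements of type 6, 3+1+1+1 (10 of its 18 elements, about 56% of primes); A_4 x C_2 (6T6) additionally contains elements of type 6, 2+2+1+1, 2+1+1+1+1 (14 of its 24 elements, about 58% of primes); S_4 (6T8) additionally contains elements of type 4+1+1, 2+2+1+1 (9 of its 24 elements, about 38% of primes); S_3 x S_3 (6T9) additionally contains elements of type 6, 3+1+1+1, 2+2+1+1 (25 of its 36 elements, about 69% of primes); S_4 x C_2 (6T11) additionally contains elements of type 6, 4+2, 4+1+1, 2+2+1+1, 2+1+1+1+1 (32 of its 48 elements, about 67% of primes); (S_3 x S_3) : C_2 (6T13) additionally contains elements of type 6, 4+2, 3+2+1, 3+1+1+1, 2+2+1+1, 2+1+1+1+1 (61 of its 72 elements, about 85% of primes); PGL(2,5) (6T14) additionally contains elements of type 6, 5+1, 4+1+1, 2+2+1+1 (89 of its 120 elements, about 74% of primes); S_6 (6T16) additionally contains elements of type 6, 5+1, 4+2, 4+1+1, 3+2+1, 3+1+1+1, 2+2+1+1, 2+1+1+1+1 (664 of its 720 elements, about 92% of primes). None of the 23 primes tested shows any such pattern (for each of these groups the chance of that is below 10^-4), which rules them out. Hence G = S_3 (6T2), of order 6.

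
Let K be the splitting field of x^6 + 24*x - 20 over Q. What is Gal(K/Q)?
6T15: A_6

The polynomial f is an irreducible sextic over Q, so G = Gal(f/Q) is one of the 16 transitive subgroups 6T1, ..., 6T16 of S_6. The discriminant of f is 746496000000 = 864000^2, a perfect square, so G is contained in A_6. The transitive groups of degree 6 contained in A_6 are: A_4 (6T4, order 12), S_4 (6T7, order 24), (C_3 x C_3) : C_4 (6T10, order 36), PSL(2,5) (6T12, order 60), A_6 (6T15, order 360). By Dedekind's theorem, for a prime p not dividing disc(f) the degrees of the irreducible factors of f mod p form the cycle type of an element of G. Factoring f modulo the 6 such primes p <= 23 (skipping 2, 3, 5, which divide the discriminant), each new pattern first appears at: mod 7: f = (x + 3)(x^5 + 4x^4 + 2x^3 + x^2 + 4x + 5), pattern 5+1; mod 23: f = (x + 7)(x + 12)(x + 21)(x^3 + 6x^2 + 13x + 16), pattern 3+1+1+1. No other pattern occurs in this range, so the set of observed cycle types is {5+1, 3+1+1+1}. Among the candidates above, the only group containing elements of all these cycle types is A_6 (6T15) — each of A_4 (6T4), S_4 (6T7), (C_3 x C_3) : C_4 (6T10), PSL(2,5) (6T12) lacks at least one of them. Hence G = A_6 (6T15), of order 360.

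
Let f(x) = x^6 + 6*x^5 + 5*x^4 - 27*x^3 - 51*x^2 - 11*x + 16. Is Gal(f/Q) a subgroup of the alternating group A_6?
The polynomial is irreducible of degree 6 over Q. Its discriminant is 30991489 = 5567^2, a perfect square. A Galois group lies in the alternating group exactly when the discriminant is a square in Q, so the Galois group (PSL(2,5)) is contained in A_6.

Yes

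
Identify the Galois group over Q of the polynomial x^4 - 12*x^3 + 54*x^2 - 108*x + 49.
The polynomial is an irreducible quartic over Q and its discriminant is -8388608, which is not a perfect square, so the Galois group is not contained in A_4. The resolvent cubic y^3 - 54*y^2 + 1100*y - 8136 has exactly one rational root, so the Galois group is C_4 or D_4. The quartic remains irreducible over Q(sqrt(disc)), so the group is D_4.

4T3: D_4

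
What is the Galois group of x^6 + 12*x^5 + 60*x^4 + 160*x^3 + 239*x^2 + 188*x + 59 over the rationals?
The polynomial f is an irreducible sextic over Q, so G = Gal(f/Q) is one of the 16 transitive subgroups 6T1, ..., 6T16 of S_6. The discriminant of f is 33856 = 184^2, a perfect square, so G is contained in A_6. The transitive groups of degree 6 contained in A_6 are: A_4 (6T4, order 12), S_4 (6T7, order 24), (C_3 x C_3) : C_4 (6T10, order 36), PSL(2,5) (6T12, order 60), A_6 (6T15, order 360). By Dedekind's theorem, for a prime p not dividing disc(f) the degrees of the irreducible factors of f mod p form the cycle type of an element of G. Factoring f modulo the 79 such primes p <= 419 (skipping 2, 23, which divide the discriminant), each new pattern first appears at: mod 3: f = (x^3 + x^2 + 2)(x^3 + 2x^2 + x + 1), pattern 3+3; mod 5: f = (x^2 + 4x + 2)(x^4 + 3x^3 + x^2 + 2), pattern 4+2; mod 19: f = (x + 7)(x + 16)(x^2 + 13x + 18)(x^2 + 14x + 1), pattern 2+2+1+1; mod 223: f = (x + 18)(x + 59)(x + 80)(x + 147)(x + 168)(x + 209), pattern 1+1+1+1+1+1. No other pattern occurs in this range, so the set of observed cycle types is {3+3, 4+2, 2+2+1+1, 1+1+1+1+1+1}. The candidates containing elements of all these cycle types are S_4 (6T7) of order 24, (C_3 x C_3) : C_4 (6T10) of order 36, A_6 (6T15) of order 360; the others are excluded. The observed types are precisely the cycle types that occur in S_4 (6T7). Each of the other remaining candidates has further cycle types, and by the Chebotarev density theorem the matching factorization patterns would occur for a proportion of primes equal to their share of the group: (C_3 x C_3) : C_4 (6T10) additionally contains elements of type 3+1+1+1 (4 of its 36 elements, about 11% of primes); A_6 (6T15) additionally contains elements of type 5+1, 3+1+1+1 (184 of its 360 elements, about 51% of primes). None of the 79 primes tested shows any such pattern (for each of these groups the chance of that is below 10^-4), which rules them out. Hence G = S_4 (6T7), of order 24.

S_4 (also written S4+)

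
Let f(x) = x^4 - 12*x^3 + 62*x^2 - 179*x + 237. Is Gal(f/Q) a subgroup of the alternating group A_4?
No

The polynomial is irreducible of degree 4 over Q. Its discriminant is 505861, which is not a perfect square. A Galois group lies in the alternating group exactly when the discriminant is a square in Q, so the Galois group (S_4) is not contained in A_4.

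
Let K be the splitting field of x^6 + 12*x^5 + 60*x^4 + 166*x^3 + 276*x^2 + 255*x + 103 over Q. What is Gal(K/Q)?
(S_3 x S_3) : C_2 (also written G72)

The polynomial f is an irreducible sextic over Q, so G = Gal(f/Q) is one of the 16 transitive subgroups 6T1, ..., 6T16 of S_6. The discriminant of f is -6604217307, which is not a perfect square, so G is not contained in A_6. The transitive groups of degree 6 not contained in A_6 are: C_6 (6T1, order 6), S_3 (6T2, order 6), D_6 (6T3, order 12), C_3 x S_3 (6T5, order 18), A_4 x C_2 (6T6, order 24), S_4 (6T8, order 24), S_3 x S_3 (6T9, order 36), S_4 x C_2 (6T11, order 48), (S_3 x S_3) : C_2 (6T13, order 72), PGL(2,5) (6T14, order 120), S_6 (6T16, order 720). By Dedekind's theorem, for a prime p not dividing disc(f) the degrees of the irreducible factors of f mod p form the cycle type of an element of G. Factoring f modulo the 28 such primes p <= 127 (skipping 3, 17, 43, which divide the discriminant), each new pattern first appears at: mod 2: f = (x^6 + x + 1), pattern 6; mod 7: f = (x + 1)(x^2 + 4)(x^3 + 4x^2 + 3x + 3), pattern 3+2+1; mod 11: f = (x^2 + 4x + 8)(x^4 + 8x^3 + 9x^2 + 6), pattern 4+2; mod 13: f = (x + 3)(x + 6)(x^2 + 7x + 7)(x^2 + 9x + 10), pattern 2+2+1+1; mod 61: f = (x + 24)(x + 47)(x + 49)(x + 59)(x^2 + 16x + 27), pattern 2+1+1+1+1; mod 97: f = (x + 26)(x + 52)(x + 96)(x^3 + 32x^2 + 8x + 1), pattern 3+1+1+1; mod 113: f = (x^2 + 7x + 109)(x^2 + 8x + 112)(x^2 + 110x + 54), pattern 2+2+2; mod 127: f = (x^3 + 45x^2 + 98x + 91)(x^3 + 94x^2 + 50x + 43), pattern 3+3. No other pattern occurs in this range, so the set of observed cycle types is {6, 3+2+1, 4+2, 2+2+1+1, 2+1+1+1+1, 3+1+1+1, 2+2+2, 3+3}. The candidates containing elements of all these cycle types are (S_3 x S_3) : C_2 (6T13) of order 72, S_6 (6T16) of order 720; the others are excluded. The observed types are precisely the cycle types that occur in (S_3 x S_3) : C_2 (6T13) (apart from the identity). Each of the other remaining candidates has further cycle types, and by the Chebotarev density theorem the matching factorization patterns would occur for a proportion of primes equal to their share of the group: S_6 (6T16) additionally contains elements of type 5+1, 4+1+1 (234 of its 720 elements, about 32% of primes). None of the 28 primes tested shows any such pattern (for each of these groups the chance of that is below 10^-4), which rules them out. Hence G = (S_3 x S_3) : C_2 (6T13), of order 72.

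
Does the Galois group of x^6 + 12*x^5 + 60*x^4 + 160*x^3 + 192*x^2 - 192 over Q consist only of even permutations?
The polynomial is irreducible of degree 6 over Q. Its discriminant is 450868486864896 = 21233664^2, a perfect square. A Galois group lies in the alternating group exactly when the discriminant is a square in Q, so the Galois group (A_4) is contained in A_6.

Yes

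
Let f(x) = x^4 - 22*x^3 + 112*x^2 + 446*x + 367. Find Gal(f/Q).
S_4, the symmetric group on 4 letters

The polynomial is an irreducible quartic over Q and its discriminant is 106130502656, which is not a perfect square, so the Galois group is not contained in A_4. The resolvent cubic y^3 - 112*y^2 - 11280*y - 212128 is irreducible over Q. An irreducible resolvent with non-square discriminant gives S_4.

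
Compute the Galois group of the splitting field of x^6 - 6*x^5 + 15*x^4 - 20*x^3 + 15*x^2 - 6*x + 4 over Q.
S_3 (also written S3)

The polynomial f is an irreducible sextic over Q, so G = Gal(f/Q) is one of the 16 transitive subgroups 6T1, ..., 6T16 of S_6. The discriminant of f is -11337408, which is not a perfect square, so G is not contained in A_6. The transitive groups of degree 6 not contained in A_6 are: C_6 (6T1, order 6), S_3 (6T2, order 6), D_6 (6T3, order 12), C_3 x S_3 (6T5, order 18), A_4 x C_2 (6T6, order 24), S_4 (6T8, order 24), S_3 x S_3 (6T9, order 36), S_4 x C_2 (6T11, order 48), (S_3 x S_3) : C_2 (6T13, order 72), PGL(2,5) (6T14, order 120), S_6 (6T16, order 720). By Dedekind's theorem, for a prime p not dividing disc(f) the degrees of the irreducible factors of f mod p form the cycle type of an element of G. Factoring f modulo the 23 such primes p <= 97 (skipping 2, 3, which divide the discriminant), each new pattern first appears at: mod 5: f = (x^2 + 2x + 4)(x^2 + 3x + 3)(x^2 + 4x + 2), pattern 2+2+2; mod 7: f = (x^3 + 4x^2 + 3x + 1)(x^3 + 4x^2 + 3x + 4), pattern 3+3; mod 61: f = (x + 2)(x + 18)(x + 21)(x + 38)(x + 41)(x + 57), pattern 1+1+1+1+1+1. No other pattern occurs in this range, so the set of observed cycle types is {2+2+2, 3+3, 1+1+1+1+1+1}. The candidates containing elements of all these cycle types are C_6 (6T1) of order 6, S_3 (6T2) of order 6, D_6 (6T3) of order 12, C_3 x S_3 (6T5) of order 18, A_4 x C_2 (6T6) of order 24, S_4 (6T8) of order 24, S_3 x S_3 (6T9) of order 36, S_4 x C_2 (6T11) of order 48, (S_3 x S_3) : C_2 (6T13) of order 72, PGL(2,5) (6T14) of order 120, S_6 (6T16) of order 720; the others are excluded. The observed types are precisely the cycle types that occur in S_3 (6T2). Each of the other remaining candidates has further cycle types, and by the Chebotarev density theorem the matching factorization patterns would occur for a proportion of primes equal to their share of the group: C_6 (6T1) additionally contains elements of type 6 (2 of its 6 elements, about 33% of primes); D_6 (6T3) additionally contains elements of type 6, 2+2+1+1 (5 of its 12 elements, about 42% of primes); C_3 x S_3 (6T5) additionally contains elements of type 6, 3+1+1+1 (10 of its 18 elements, about 56% of primes); A_4 x C_2 (6T6) additionally contains elements of type 6, 2+2+1+1, 2+1+1+1+1 (14 of its 24 elements, about 58% of primes); S_4 (6T8) additionally contains elements of type 4+1+1, 2+2+1+1 (9 of its 24 elements, about 38% of primes); S_3 x S_3 (6T9) additionally contains elements of type 6, 3+1+1+1, 2+2+1+1 (25 of its 36 elements, about 69% of primes); S_4 x C_2 (6T11) additionally contains elements of type 6, 4+2, 4+1+1, 2+2+1+1, 2+1+1+1+1 (32 of its 48 elements, about 67% of primes); (S_3 x S_3) : C_2 (6T13) additionally contains elements of type 6, 4+2, 3+2+1, 3+1+1+1, 2+2+1+1, 2+1+1+1+1 (61 of its 72 elements, about 85% of primes); PGL(2,5) (6T14) additionally contains elements of type 6, 5+1, 4+1+1, 2+2+1+1 (89 of its 120 elements, about 74% of primes); S_6 (6T16) additionally contains elements of type 6, 5+1, 4+2, 4+1+1, 3+2+1, 3+1+1+1, 2+2+1+1, 2+1+1+1+1 (664 of its 720 elements, about 92% of primes). None of the 23 primes tested shows any such pattern (for each of these groups the chance of that is below 10^-4), which rules them out. Hence G = S_3 (6T2), of order 6.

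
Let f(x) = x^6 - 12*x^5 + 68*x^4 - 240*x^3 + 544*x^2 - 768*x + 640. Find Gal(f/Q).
(S_3 x S_3) : C_2, the group 6T13 of order 72

The polynomial f is an irreducible sextic over Q, so G = Gal(f/Q) is one of the 16 transitive subgroups 6T1, ..., 6T16 of S_6. The discriminant of f is -201485505789952, which is not a perfect square, so G is not contained in A_6. The transitive groups of degree 6 not contained in A_6 are: C_6 (6T1, order 6), S_3 (6T2, order 6), D_6 (6T3, order 12), C_3 x S_3 (6T5, order 18), A_4 x C_2 (6T6, order 24), S_4 (6T8, order 24), S_3 x S_3 (6T9, order 36), S_4 x C_2 (6T11, order 48), (S_3 x S_3) : C_2 (6T13, order 72), PGL(2,5) (6T14, order 120), S_6 (6T16, order 720). By Dedekind's theorem, for a prime p not dividing disc(f) the degrees of the irreducible factors of f mod p form the cycle type of an element of G. Factoring f modulo the 29 such primes p <= 113 (skipping 2, which divides the discriminant), each new pattern first appears at: mod 3: f = (x^6 + 2x^4 + x^2 + 1), pattern 6; mod 5: f = (x)(x^2 + 4x + 1)(x^3 + 4x^2 + x + 2), pattern 3+2+1; mod 7: f = (x^2 + 5x + 3)(x^4 + 4x^3 + 3x^2 + 6x + 1), pattern 4+2; mod 17: f = (x^3 + 11x^2 + 16x + 8)(x^3 + 11x^2 + 16x + 12), pattern 3+3; mod 19: f = (x^2 + 2x + 2)(x^2 + 10x + 15)(x^2 + 14x + 15), pattern 2+2+2; mod 37: f = (x + 4)(x + 30)(x^2 + x + 23)(x^2 + 27x + 19), pattern 2+2+1+1; mod 41: f = (x + 5)(x + 35)(x + 36)(x^3 + 35x^2 + 16x + 7), pattern 3+1+1+1; mod 113: f = (x + 65)(x + 66)(x + 69)(x + 89)(x^2 + 38x + 106), pattern 2+1+1+1+1. No other pattern occurs in this range, so the set of observed cycle types is {6, 3+2+1, 4+2, 3+3, 2+2+2, 2+2+1+1, 3+1+1+1, 2+1+1+1+1}. The candidates containing elements of all these cycle types are (S_3 x S_3) : C_2 (6T13) of order 72, S_6 (6T16) of order 720; the others are excluded. The observed types are precisely the cycle types that occur in (S_3 x S_3) : C_2 (6T13) (apart from the identity). Each of the other remaining candidates has further cycle types, and by the Chebotarev density theorem the matching factorization patterns would occur for a proportion of primes equal to their share of the group: S_6 (6T16) additionally contains elements of type 5+1, 4+1+1 (234 of its 720 elements, about 32% of primes). None of the 29 primes tested shows any such pattern (for each of these groups the chance of that is below 10^-4), which rules them out. Hence G = (S_3 x S_3) : C_2 (6T13), of order 72.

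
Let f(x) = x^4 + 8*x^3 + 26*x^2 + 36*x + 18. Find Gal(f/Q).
The polynomial is an irreducible quartic over Q and its discriminant is 2304 = 48^2, a perfect square, so the Galois group is contained in A_4. The resolvent cubic y^3 - 26*y^2 + 216*y - 576 splits completely over Q, which gives the Klein four-group V_4.

V_4, the Klein four-group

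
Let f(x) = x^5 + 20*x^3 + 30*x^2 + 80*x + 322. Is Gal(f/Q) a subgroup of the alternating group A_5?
The polynomial is irreducible of degree 5 over Q. Its discriminant is 3150050000, which is not a perfect square. A Galois group lies in the alternating group exactly when the discriminant is a square in Q, so the Galois group (F_20) is not contained in A_5.

No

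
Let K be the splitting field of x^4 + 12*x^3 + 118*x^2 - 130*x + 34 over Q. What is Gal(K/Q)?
The polynomial is an irreducible quartic over Q and its discriminant is 190120784, which is not a perfect square, so the Galois group is not contained in A_4. The resolvent cubic y^3 - 118*y^2 - 1696*y - 5748 is irreducible over Q. An irreducible resolvent with non-square discriminant gives S_4.

S_4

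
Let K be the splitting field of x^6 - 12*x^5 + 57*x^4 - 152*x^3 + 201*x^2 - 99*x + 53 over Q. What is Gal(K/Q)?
S_3 x S_3

The polynomial f is an irreducible sextic over Q, so G = Gal(f/Q) is one of the 16 transitive subgroups 6T1, ..., 6T16 of S_6. The discriminant of f is 1656708629428629, which is not a perfect square, so G is not contained in A_6. The transitive groups of degree 6 not contained in A_6 are: C_6 (6T1, order 6), S_3 (6T2, order 6), D_6 (6T3, order 12), C_3 x S_3 (6T5, order 18), A_4 x C_2 (6T6, order 24), S_4 (6T8, order 24), S_3 x S_3 (6T9, order 36), S_4 x C_2 (6T11, order 48), (S_3 x S_3) : C_2 (6T13, order 72), PGL(2,5) (6T14, order 120), S_6 (6T16, order 720). By Dedekind's theorem, for a prime p not dividing disc(f) the degrees of the irreducible factors of f mod p form the cycle type of an element of G. Factoring f modulo the 16 such primes p <= 67 (skipping 3, 7, 29, which divide the discriminant), each new pattern first appears at: mod 2: f = (x^6 + x^4 + x^2 + x + 1), pattern 6; mod 5: f = (x + 1)(x + 3)(x^2 + x + 2)(x^2 + 3x + 3), pattern 2+2+1+1; mod 13: f = (x + 4)(x + 7)(x + 9)(x^3 + 7x^2 + 11x + 8), pattern 3+1+1+1; mod 19: f = (x^2 + 12x + 5)(x^2 + 15x + 2)(x^2 + 18x + 11), pattern 2+2+2; mod 67: f = (x^3 + 61x^2 + 22x + 61)(x^3 + 61x^2 + 66x + 47), pattern 3+3. No other pattern occurs in this range, so the set of observed cycle types is {6, 2+2+1+1, 3+1+1+1, 2+2+2, 3+3}. The candidates containing elements of all these cycle types are S_3 x S_3 (6T9) of order 36, (S_3 x S_3) : C_2 (6T13) of order 72, S_6 (6T16) of order 720; the others are excluded. The observed types are precisely the cycle types that occur in S_3 x S_3 (6T9) (apart from the identity). Each of the other remaining candidates has further cycle types, and by the Chebotarev density theorem the matching factorization patterns would occur for a proportion of primes equal to their share of the group: (S_3 x S_3) : C_2 (6T13) additionally contains elements of type 4+2, 3+2+1, 2+1+1+1+1 (36 of its 72 elements, about 50% of primes); S_6 (6T16) additionally contains elements of type 5+1, 4+2, 4+1+1, 3+2+1, 2+1+1+1+1 (459 of its 720 elements, about 64% of primes). None of the 16 primes tested shows any such pattern (for each of these groups the chance of that is below 10^-4), which rules them out. Hence G = S_3 x S_3 (6T9), of order 36.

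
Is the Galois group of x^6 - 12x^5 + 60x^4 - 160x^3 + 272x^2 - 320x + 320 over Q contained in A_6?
No

The polynomial is irreducible of degree 6 over Q. Its discriminant is -2693803488051200, which is not a perfect square. A Galois group lies in the alternating group exactly when the discriminant is a square in Q, so the Galois group (S_4 x C_2) is not contained in A_6.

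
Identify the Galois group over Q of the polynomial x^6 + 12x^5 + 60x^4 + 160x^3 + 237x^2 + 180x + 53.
The polynomial f is an irreducible sextic over Q, so G = Gal(f/Q) is one of the 16 transitive subgroups 6T1, ..., 6T16 of S_6. The discriminant of f is -419904, which is not a perfect square, so G is not contained in A_6. The transitive groups of degree 6 not contained in A_6 are: C_6 (6T1, order 6), S_3 (6T2, order 6), D_6 (6T3, order 12), C_3 x S_3 (6T5, order 18), A_4 x C_2 (6T6, order 24), S_4 (6T8, order 24), S_3 x S_3 (6T9, order 36), S_4 x C_2 (6T11, order 48), (S_3 x S_3) : C_2 (6T13, order 72), PGL(2,5) (6T14, order 120), S_6 (6T16, order 720). By Dedekind's theorem, for a prime p not dividing disc(f) the degrees of the irreducible factors of f mod p form the cycle type of an element of G. Factoring f modulo the 33 such primes p <= 149 (skipping 2, 3, which divide the discriminant), each new pattern first appears at: mod 5: f = (x^3 + 3x^2 + 2x + 3)(x^3 + 4x^2 + x + 1), pattern 3+3; mod 7: f = (x^6 + 5x^5 + 4x^4 + 6x^3 + 6x^2 + 5x + 4), pattern 6; mod 17: f = (x + 10)(x + 11)(x^2 + 4x + 7)(x^2 + 4x + 14), pattern 2+2+1+1; mod 19: f = (x + 5)(x + 10)(x + 13)(x + 18)(x^2 + 4x + 1), pattern 2+1+1+1+1; mod 71: f = (x^2 + 4x + 20)(x^2 + 4x + 29)(x^2 + 4x + 34), pattern 2+2+2. No other pattern occurs in this range, so the set of observed cycle types is {3+3, 6, 2+2+1+1, 2+1+1+1+1, 2+2+2}. The candidates containing elements of all these cycle types are A_4 x C_2 (6T6) of order 24, S_4 x C_2 (6T11) of order 48, (S_3 x S_3) : C_2 (6T13) of order 72, S_6 (6T16) of order 720; the others are excluded. The observed types are precisely the cycle types that occur in A_4 x C_2 (6T6) (apart from the identity). Each of the other remaining candidates has further cycle types, and by the Chebotarev density theorem the matching factorization patterns would occur for a proportion of primes equal to their share of the group: S_4 x C_2 (6T11) additionally contains elements of type 4+2, 4+1+1 (12 of its 48 elements, about 25% of primes); (S_3 x S_3) : C_2 (6T13) additionally contains elements of type 4+2, 3+2+1, 3+1+1+1 (34 of its 72 elements, about 47% of primes); S_6 (6T16) additionally contains elements of type 5+1, 4+2, 4+1+1, 3+2+1, 3+1+1+1 (484 of its 720 elements, about 67% of primes). None of the 33 primes tested shows any such pattern (for each of these groups the chance of that is below 10^-4), which rules them out. Hence G = A_4 x C_2 (6T6), of order 24.

A_4 x C_2 (also written A4xC2)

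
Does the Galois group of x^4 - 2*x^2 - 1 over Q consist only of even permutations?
No

The polynomial is irreducible of degree 4 over Q. Its discriminant is -1024, which is not a perfect square. A Galois group lies in the alternating group exactly when the discriminant is a square in Q, so the Galois group (D_4) is not contained in A_4.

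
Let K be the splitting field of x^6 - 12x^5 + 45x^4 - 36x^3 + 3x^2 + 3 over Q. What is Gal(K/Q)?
S_3, S_3 acting on 6 points

The polynomial f is an irreducible sextic over Q, so G = Gal(f/Q) is one of the 16 transitive subgroups 6T1, ..., 6T16 of S_6. The discriminant of f is -860859187200, which is not a perfect square, so G is not contained in A_6. The transitive groups of degree 6 not contained in A_6 are: C_6 (6T1, order 6), S_3 (6T2, order 6), D_6 (6T3, order 12), C_3 x S_3 (6T5, order 18), A_4 x C_2 (6T6, order 24), S_4 (6T8, order 24), S_3 x S_3 (6T9, order 36), S_4 x C_2 (6T11, order 48), (S_3 x S_3) : C_2 (6T13, order 72), PGL(2,5) (6T14, order 120), S_6 (6T16, order 720). By Dedekind's theorem, for a prime p not dividing disc(f) the degrees of the irreducible factors of f mod p form the cycle type of an element of G. Factoring f modulo the 23 such primes p <= 103 (skipping 2, 3, 5, 31, which divide the discriminant), each new pattern first appears at: mod 7: f = (x^3 + 3x^2 + 3x + 5)(x^3 + 6x^2 + 3x + 2), pattern 3+3; mod 11: f = (x^2 + 2x + 2)(x^2 + 9x + 10)(x^2 + 10x + 4), pattern 2+2+2; mod 43: f = (x + 5)(x + 16)(x + 23)(x + 37)(x + 39)(x + 40), pattern 1+1+1+1+1+1. No other pattern occurs in this range, so the set of observed cycle types is {3+3, 2+2+2, 1+1+1+1+1+1}. The candidates containing elements of all these cycle types are C_6 (6T1) of order 6, S_3 (6T2) of order 6, D_6 (6T3) of order 12, C_3 x S_3 (6T5) of order 18, A_4 x C_2 (6T6) of order 24, S_4 (6T8) of order 24, S_3 x S_3 (6T9) of order 36, S_4 x C_2 (6T11) of order 48, (S_3 x S_3) : C_2 (6T13) of order 72, PGL(2,5) (6T14) of order 120, S_6 (6T16) of order 720; the others are excluded. The observed types are precisely the cycle types that occur in S_3 (6T2). Each of the other remaining candidates has further cycle types, and by the Chebotarev density theorem the matching factorization patterns would occur for a proportion of primes equal to their share of the group: C_6 (6T1) additionally contains elements of type 6 (2 of its 6 elements, about 33% of primes); D_6 (6T3) additionally contains elements of type 6, 2+2+1+1 (5 of its 12 elements, about 42% of primes); C_3 x S_3 (6T5) additionally contains elements of type 6, 3+1+1+1 (10 of its 18 elements, about 56% of primes); A_4 x C_2 (6T6) additionally contains elements of type 6, 2+2+1+1, 2+1+1+1+1 (14 of its 24 elements, about 58% of primes); S_4 (6T8) additionally contains elements of type 4+1+1, 2+2+1+1 (9 of its 24 elements, about 38% of primes); S_3 x S_3 (6T9) additionally contains elements of type 6, 3+1+1+1, 2+2+1+1 (25 of its 36 elements, about 69% of primes); S_4 x C_2 (6T11) additionally contains elements of type 6, 4+2, 4+1+1, 2+2+1+1, 2+1+1+1+1 (32 of its 48 elements, about 67% of primes); (S_3 x S_3) : C_2 (6T13) additionally contains elements of type 6, 4+2, 3+2+1, 3+1+1+1, 2+2+1+1, 2+1+1+1+1 (61 of its 72 elements, about 85% of primes); PGL(2,5) (6T14) additionally contains elements of type 6, 5+1, 4+1+1, 2+2+1+1 (89 of its 120 elements, about 74% of primes); S_6 (6T16) additionally contains elements of type 6, 5+1, 4+2, 4+1+1, 3+2+1, 3+1+1+1, 2+2+1+1, 2+1+1+1+1 (664 of its 720 elements, about 92% of primes). None of the 23 primes tested shows any such pattern (for each of these groups the chance of that is below 10^-4), which rules them out. Hence G = S_3 (6T2), of order 6.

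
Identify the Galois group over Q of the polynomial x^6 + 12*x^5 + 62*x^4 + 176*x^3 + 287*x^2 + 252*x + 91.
A_4 (also written A4)

The polynomial f is an irreducible sextic over Q, so G = Gal(f/Q) is one of the 16 transitive subgroups 6T1, ..., 6T16 of S_6. The discriminant of f is 153664 = 392^2, a perfect square, so G is contained in A_6. The transitive groups of degree 6 contained in A_6 are: A_4 (6T4, order 12), S_4 (6T7, order 24), (C_3 x C_3) : C_4 (6T10, order 36), PSL(2,5) (6T12, order 60), A_6 (6T15, order 360). By Dedekind's theorem, for a prime p not dividing disc(f) the degrees of the irreducible factors of f mod p form the cycle type of an element of G. Factoring f modulo the 33 such primes p <= 149 (skipping 2, 7, which divide the discriminant), each new pattern first appears at: mod 3: f = (x^3 + x^2 + x + 2)(x^3 + 2x^2 + 2x + 2), pattern 3+3; mod 13: f = (x)(x + 4)(x^2 + 4x + 2)(x^2 + 4x + 12), pattern 2+2+1+1. No other pattern occurs in this range, so the set of observed cycle types is {3+3, 2+2+1+1}. The candidates containing elements of all these cycle types are A_4 (6T4) of order 12, S_4 (6T7) of order 24, (C_3 x C_3) : C_4 (6T10) of order 36, PSL(2,5) (6T12) of order 60, A_6 (6T15) of order 360; the others are excluded. The observed types are precisely the cycle types that occur in A_4 (6T4) (apart from the identity). Each of the other remaining candidates has further cycle types, and by the Chebotarev density theorem the matching factorization patterns would occur for a proportion of primes equal to their share of the group: S_4 (6T7) additionally contains elements of type 4+2 (6 of its 24 elements, about 25% of primes); (C_3 x C_3) : C_4 (6T10) additionally contains elements of type 4+2, 3+1+1+1 (22 of its 36 elements, about 61% of primes); PSL(2,5) (6T12) additionally contains elements of type 5+1 (24 of its 60 elements, about 40% of primes); A_6 (6T15) additionally contains elements of type 5+1, 4+2, 3+1+1+1 (274 of its 360 elements, about 76% of primes). None of the 33 primes tested shows any such pattern (for each of these groups the chance of that is below 10^-4), which rules them out. Hence G = A_4 (6T4), of order 12.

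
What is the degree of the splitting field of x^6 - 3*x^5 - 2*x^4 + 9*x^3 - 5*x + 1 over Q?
6

The degree of the splitting field over Q equals the order of the Galois group, so first determine the group. The polynomial f is an irreducible sextic over Q, so G = Gal(f/Q) is one of the 16 transitive subgroups 6T1, ..., 6T16 of S_6. The discriminant of f is 810448, which is not a perfect square, so G is not contained in A_6. The transitive groups of degree 6 not contained in A_6 are: C_6 (6T1, order 6), S_3 (6T2, order 6), D_6 (6T3, order 12), C_3 x S_3 (6T5, order 18), A_4 x C_2 (6T6, order 24), S_4 (6T8, order 24), S_3 x S_3 (6T9, order 36), S_4 x C_2 (6T11, order 48), (S_3 x S_3) : C_2 (6T13, order 72), PGL(2,5) (6T14, order 120), S_6 (6T16, order 720). By Dedekind's theorem, for a prime p not dividing disc(f) the degrees of the irreducible factors of f mod p form the cycle type of an element of G. Factoring f modulo the 23 such primes p <= 97 (skipping 2, 37, which divide the discriminant), each new pattern first appears at: mod 3: f = (x^3 + x^2 + 2)(x^3 + 2x^2 + 2x + 2), pattern 3+3; mod 5: f = (x^2 + 2)(x^2 + 3x + 3)(x^2 + 4x + 1), pattern 2+2+2; mod 67: f = (x + 2)(x + 18)(x + 30)(x + 36)(x + 48)(x + 64), pattern 1+1+1+1+1+1. No other pattern occurs in this range, so the set of observed cycle types is {3+3, 2+2+2, 1+1+1+1+1+1}. The candidates containing elements of all these cycle types are C_6 (6T1) of order 6, S_3 (6T2) of order 6, D_6 (6T3) of order 12, C_3 x S_3 (6T5) of order 18, A_4 x C_2 (6T6) of order 24, S_4 (6T8) of order 24, S_3 x S_3 (6T9) of order 36, S_4 x C_2 (6T11) of order 48, (S_3 x S_3) : C_2 (6T13) of order 72, PGL(2,5) (6T14) of order 120, S_6 (6T16) of order 720; the others are excluded. The observed types are precisely the cycle types that occur in S_3 (6T2). Each of the other remaining candidates has further cycle types, and by the Chebotarev density theorem the matching factorization patterns would occur for a proportion of primes equal to their share of the group: C_6 (6T1) additionally contains elements of type 6 (2 of its 6 elements, about 33% of primes); D_6 (6T3) additionally contains elements of type 6, 2+2+1+1 (5 of its 12 elements, about 42% of primes); C_3 x S_3 (6T5) additionally contains elements of type 6, 3+1+1+1 (10 of its 18 elements, about 56% of primes); A_4 x C_2 (6T6) additionally contains elements of type 6, 2+2+1+1, 2+1+1+1+1 (14 of its 24 elements, about 58% of primes); S_4 (6T8) additionally contains elements of type 4+1+1, 2+2+1+1 (9 of its 24 elements, about 38% of primes); S_3 x S_3 (6T9) additionally contains elements of type 6, 3+1+1+1, 2+2+1+1 (25 of its 36 elements, about 69% of primes); S_4 x C_2 (6T11) additionally contains elements of type 6, 4+2, 4+1+1, 2+2+1+1, 2+1+1+1+1 (32 of its 48 elements, about 67% of primes); (S_3 x S_3) : C_2 (6T13) additionally contains elements of type 6, 4+2, 3+2+1, 3+1+1+1, 2+2+1+1, 2+1+1+1+1 (61 of its 72 elements, about 85% of primes); PGL(2,5) (6T14) additionally contains elements of type 6, 5+1, 4+1+1, 2+2+1+1 (89 of its 120 elements, about 74% of primes); S_6 (6T16) additionally contains elements of type 6, 5+1, 4+2, 4+1+1, 3+2+1, 3+1+1+1, 2+2+1+1, 2+1+1+1+1 (664 of its 720 elements, about 92% of primes). None of the 23 primes tested shows any such pattern (for each of these groups the chance of that is below 10^-4), which rules them out. Hence G = S_3 (6T2), of order 6. The Galois group S_3 (6T2) has order 6, so the splitting field has degree 6 over Q.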